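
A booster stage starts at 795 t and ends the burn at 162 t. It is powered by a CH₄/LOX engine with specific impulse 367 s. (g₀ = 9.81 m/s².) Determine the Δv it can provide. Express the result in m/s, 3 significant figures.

v_e = Isp · g₀ = 367 × 9.81 = 3600.3 m/s.
Δv = v_e · ln(m₀/m_f) = 3600.3 × ln(4.907) = 3600.3 × 1.5907 ≈ 5727.1 m/s.

Δv ≈ 5730 m/s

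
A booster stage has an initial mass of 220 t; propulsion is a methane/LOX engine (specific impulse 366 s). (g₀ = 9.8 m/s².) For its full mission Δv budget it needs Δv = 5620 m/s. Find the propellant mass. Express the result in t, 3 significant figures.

propellant mass ≈ 174 t

v_e = Isp · g₀ = 366 × 9.8 = 3586.8 m/s.
Using Δv = v_e ln(m₀/m_f): m₀/m_f = exp(Δv / v_e) = exp(5620 / 3586.8) = exp(1.5669) = 4.7916.
m_f = 220 / 4.7916 = 45.9137 t, so propellant = m₀ − m_f = 220 − 45.9137 = 174.0863 t.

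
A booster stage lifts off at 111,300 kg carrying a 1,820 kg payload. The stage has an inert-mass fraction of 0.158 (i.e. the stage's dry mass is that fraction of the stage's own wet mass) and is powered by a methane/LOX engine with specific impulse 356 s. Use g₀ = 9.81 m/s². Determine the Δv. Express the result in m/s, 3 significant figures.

Stage wet mass = m₀ − payload = 111,300 − 1,820 = 109,480 kg.
Stage dry mass = ε × stage wet mass = 0.158 × 109,480 = 17,297.8 kg.
Burnout mass m_f = stage dry + payload = 17,297.8 + 1,820 = 19,117.8 kg.
v_e = Isp · g₀ = 356 × 9.81 = 3492.4 m/s.
Using Δv = v_e ln(m₀/m_f): Δv = v_e · ln(111,300/19,117.8) = 3492.4 × ln(5.822) = 3492.4 × 1.7616 ≈ 6152 m/s.

Δv ≈ 6150 m/s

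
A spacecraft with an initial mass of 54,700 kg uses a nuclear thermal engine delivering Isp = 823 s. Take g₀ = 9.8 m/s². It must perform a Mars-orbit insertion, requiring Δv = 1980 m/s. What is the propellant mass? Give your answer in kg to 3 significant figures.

v_e = Isp · g₀ = 823 × 9.8 = 8065.4 m/s.
m₀/m_f = exp(Δv / v_e) = exp(1980 / 8065.4) = exp(0.2455) = 1.2783.
m_f = 54,700 / 1.2783 = 42,791.2 kg, so propellant = m₀ − m_f = 54,700 − 42,791.2 = 11,908.8 kg.

propellant mass ≈ 11900 kg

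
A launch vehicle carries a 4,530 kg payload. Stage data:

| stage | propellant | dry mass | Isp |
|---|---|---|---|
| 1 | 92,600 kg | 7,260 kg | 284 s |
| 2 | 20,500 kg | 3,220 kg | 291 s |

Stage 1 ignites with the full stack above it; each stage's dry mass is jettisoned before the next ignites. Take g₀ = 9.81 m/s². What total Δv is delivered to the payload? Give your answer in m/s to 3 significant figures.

Ignition mass of stage 1 = 92,600+7,260 + 20,500+3,220 + 4,530 = 128,110 kg.
Stage 1: m₀ = 128,110 kg, m_f = 128,110 − 92,600 = 35,510 kg; Δv = 284×9.81×ln(3.608) = 2786.0×1.2831 ≈ 3575 m/s.
Stage 2: m₀ = 28,250 kg, m_f = 28,250 − 20,500 = 7,750 kg; Δv = 291×9.81×ln(3.645) = 2854.7×1.2934 ≈ 3692 m/s.
Total Δv = 3575 + 3692 = 7267 m/s.

Δv ≈ 7270 m/s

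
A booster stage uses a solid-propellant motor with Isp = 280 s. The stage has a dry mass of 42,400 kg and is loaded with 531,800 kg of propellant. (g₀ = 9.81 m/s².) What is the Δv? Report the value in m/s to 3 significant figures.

v_e = Isp · g₀ = 280 × 9.81 = 2746.8 m/s.
m₀ = m_dry + m_prop = 42,400 + 531,800 = 574,200 kg.
From the ideal rocket equation, Δv = v_e · ln(m₀/m_f) = 2746.8 × ln(13.54) = 2746.8 × 2.6058 ≈ 7157.7 m/s.

Δv ≈ 7160 m/s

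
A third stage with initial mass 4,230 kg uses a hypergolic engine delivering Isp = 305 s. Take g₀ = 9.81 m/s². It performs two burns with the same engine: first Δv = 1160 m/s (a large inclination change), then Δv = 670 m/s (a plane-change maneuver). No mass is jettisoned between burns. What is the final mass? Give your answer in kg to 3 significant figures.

v_e = Isp · g₀ = 305 × 9.81 = 2992.1 m/s.
After the first burn: m = 4230 × exp(−1160/2992.1) = 4230 × 0.67862 = 2,870.56 kg.
After the second burn: m = 2,870.56 × exp(−670/2992.1) = 2,870.56 × 0.79937 = 2,294.64 kg.

final mass ≈ 2290 kg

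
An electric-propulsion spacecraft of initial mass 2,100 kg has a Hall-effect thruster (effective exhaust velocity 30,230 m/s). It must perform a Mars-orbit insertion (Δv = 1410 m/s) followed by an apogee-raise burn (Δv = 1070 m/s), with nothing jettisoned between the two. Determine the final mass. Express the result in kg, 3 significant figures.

After the first burn: m = 2100 × exp(−1410/30230.0) = 2100 × 0.95443 = 2,004.3 kg.
After the second burn: m = 2,004.3 × exp(−1070/30230.0) = 2,004.3 × 0.96522 = 1,934.59 kg.

final mass ≈ 1930 kg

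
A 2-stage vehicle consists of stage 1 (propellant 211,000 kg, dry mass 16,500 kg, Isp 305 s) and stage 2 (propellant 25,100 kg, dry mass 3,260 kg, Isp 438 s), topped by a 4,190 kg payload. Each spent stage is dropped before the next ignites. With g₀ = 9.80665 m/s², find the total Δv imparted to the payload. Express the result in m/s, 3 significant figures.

Δv ≈ 11300 m/s

Ignition mass of stage 1 = 211,000+16,500 + 25,100+3,260 + 4,190 = 260,050 kg.
Stage 1: m₀ = 260,050 kg, m_f = 260,050 − 211,000 = 49,050 kg; Δv = 305×9.80665×ln(5.302) = 2991.0×1.6680 ≈ 4989 m/s.
Stage 2: m₀ = 32,550 kg, m_f = 32,550 − 25,100 = 7,450 kg; Δv = 438×9.80665×ln(4.369) = 4295.3×1.4746 ≈ 6334 m/s.
Total Δv = 4989 + 6334 = 11323 m/s.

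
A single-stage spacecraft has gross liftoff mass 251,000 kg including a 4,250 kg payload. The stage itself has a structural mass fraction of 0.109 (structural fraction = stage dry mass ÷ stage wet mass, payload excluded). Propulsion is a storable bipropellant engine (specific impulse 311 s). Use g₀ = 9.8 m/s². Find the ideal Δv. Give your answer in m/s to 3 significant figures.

Δv ≈ 6360 m/s

Stage wet mass = m₀ − payload = 251,000 − 4,250 = 246,750 kg.
Stage dry mass = ε × stage wet mass = 0.109 × 246,750 = 26,895.8 kg.
Burnout mass m_f = stage dry + payload = 26,895.8 + 4,250 = 31,145.8 kg.
v_e = Isp · g₀ = 311 × 9.8 = 3047.8 m/s.
Using Δv = v_e ln(m₀/m_f): Δv = v_e · ln(251,000/31,145.8) = 3047.8 × ln(8.059) = 3047.8 × 2.0868 ≈ 6360 m/s.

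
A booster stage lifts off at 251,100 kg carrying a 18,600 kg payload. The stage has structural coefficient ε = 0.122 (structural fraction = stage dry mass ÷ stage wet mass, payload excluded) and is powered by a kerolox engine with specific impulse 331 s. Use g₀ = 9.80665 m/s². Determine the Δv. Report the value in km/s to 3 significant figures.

Stage wet mass = m₀ − payload = 251,100 − 18,600 = 232,500 kg.
Stage dry mass = ε × stage wet mass = 0.122 × 232,500 = 28,365 kg.
Burnout mass m_f = stage dry + payload = 28,365 + 18,600 = 46,965 kg.
v_e = Isp · g₀ = 331 × 9.80665 = 3246.0 m/s.
Δv = v_e · ln(251,100/46,965) = 3246.0 × ln(5.347) = 3246.0 × 1.6764 ≈ 5442 m/s.

Δv ≈ 5.44 km/s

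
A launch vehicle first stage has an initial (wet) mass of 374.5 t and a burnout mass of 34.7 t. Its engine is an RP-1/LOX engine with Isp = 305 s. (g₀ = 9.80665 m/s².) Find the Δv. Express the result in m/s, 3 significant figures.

v_e = Isp · g₀ = 305 × 9.80665 = 2991.0 m/s.
Δv = v_e · ln(m₀/m_f) = 2991.0 × ln(10.79) = 2991.0 × 2.3789 ≈ 7115.2 m/s.

Δv ≈ 7120 m/s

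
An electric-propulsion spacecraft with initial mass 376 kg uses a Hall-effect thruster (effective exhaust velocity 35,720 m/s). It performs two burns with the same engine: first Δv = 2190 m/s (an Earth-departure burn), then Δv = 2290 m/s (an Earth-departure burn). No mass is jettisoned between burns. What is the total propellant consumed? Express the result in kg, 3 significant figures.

total propellant consumed ≈ 44.3 kg

After the first burn: m = 376 × exp(−2190/35720.0) = 376 × 0.94053 = 353.639 kg.
After the second burn: m = 353.639 × exp(−2290/35720.0) = 353.639 × 0.93790 = 331.678 kg.
Total propellant = m₀ − m_final = 376 − 331.678 = 44.322 kg.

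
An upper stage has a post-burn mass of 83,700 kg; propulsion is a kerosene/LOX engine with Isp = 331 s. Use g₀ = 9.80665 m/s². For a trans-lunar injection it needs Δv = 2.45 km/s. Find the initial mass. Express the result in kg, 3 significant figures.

v_e = Isp · g₀ = 331 × 9.80665 = 3246.0 m/s.
Rocket equation: m₀/m_f = exp(Δv / v_e) = exp(2450 / 3246.0) = exp(0.7548) = 2.1271.
m₀ = m_f × 2.1271 = 83,700 × 2.1271 = 178,038 kg.

initial mass ≈ 178000 kg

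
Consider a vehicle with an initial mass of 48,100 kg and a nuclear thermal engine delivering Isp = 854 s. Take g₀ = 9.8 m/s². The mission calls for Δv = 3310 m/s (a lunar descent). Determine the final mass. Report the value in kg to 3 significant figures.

v_e = Isp · g₀ = 854 × 9.8 = 8369.2 m/s.
Using Δv = v_e ln(m₀/m_f): m₀/m_f = exp(Δv / v_e) = exp(3310 / 8369.2) = exp(0.3955) = 1.4851.
m_f = m₀ / 1.4851 = 48,100 / 1.4851 = 32,388.4 kg.

final mass ≈ 32400 kg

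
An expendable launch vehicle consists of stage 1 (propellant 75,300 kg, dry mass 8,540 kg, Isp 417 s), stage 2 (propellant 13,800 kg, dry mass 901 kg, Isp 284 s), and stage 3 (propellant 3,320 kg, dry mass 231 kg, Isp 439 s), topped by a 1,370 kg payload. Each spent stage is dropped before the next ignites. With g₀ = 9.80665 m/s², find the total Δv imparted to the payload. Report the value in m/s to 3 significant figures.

Δv ≈ 13500 m/s

Ignition mass of stage 1 = 75,300+8,540 + 13,800+901 + 3,320+231 + 1,370 = 103,462 kg.
Stage 1: m₀ = 103,462 kg, m_f = 103,462 − 75,300 = 28,162 kg; Δv = 417×9.80665×ln(3.674) = 4089.4×1.3012 ≈ 5321 m/s.
Stage 2: m₀ = 19,622 kg, m_f = 19,622 − 13,800 = 5,822 kg; Δv = 284×9.80665×ln(3.37) = 2785.1×1.2150 ≈ 3384 m/s.
Stage 3: m₀ = 4,921 kg, m_f = 4,921 − 3,320 = 1,601 kg; Δv = 439×9.80665×ln(3.074) = 4305.1×1.1229 ≈ 4834 m/s.
Total Δv = 5321 + 3384 + 4834 = 13539 m/s.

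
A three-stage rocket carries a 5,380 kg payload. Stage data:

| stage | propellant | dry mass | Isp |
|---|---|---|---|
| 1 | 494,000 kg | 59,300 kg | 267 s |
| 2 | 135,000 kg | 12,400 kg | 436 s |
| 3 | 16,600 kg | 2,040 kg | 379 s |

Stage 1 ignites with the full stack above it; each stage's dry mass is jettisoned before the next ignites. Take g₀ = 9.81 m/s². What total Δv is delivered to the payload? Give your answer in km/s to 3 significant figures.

Ignition mass of stage 1 = 494,000+59,300 + 135,000+12,400 + 16,600+2,040 + 5,380 = 724,720 kg.
Stage 1: m₀ = 724,720 kg, m_f = 724,720 − 494,000 = 230,720 kg; Δv = 267×9.81×ln(3.141) = 2619.3×1.1446 ≈ 2998 m/s.
Stage 2: m₀ = 171,420 kg, m_f = 171,420 − 135,000 = 36,420 kg; Δv = 436×9.81×ln(4.707) = 4277.2×1.5490 ≈ 6625 m/s.
Stage 3: m₀ = 24,020 kg, m_f = 24,020 − 16,600 = 7,420 kg; Δv = 379×9.81×ln(3.237) = 3718.0×1.1747 ≈ 4368 m/s.
Total Δv = 2998 + 6625 + 4368 = 13991 m/s.

Δv ≈ 14.0 km/s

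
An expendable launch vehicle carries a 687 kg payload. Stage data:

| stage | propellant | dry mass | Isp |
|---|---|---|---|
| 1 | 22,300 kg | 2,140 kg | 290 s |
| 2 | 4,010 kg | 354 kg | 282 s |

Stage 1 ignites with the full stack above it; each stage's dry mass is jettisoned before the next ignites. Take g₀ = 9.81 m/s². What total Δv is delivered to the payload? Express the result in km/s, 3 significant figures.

Ignition mass of stage 1 = 22,300+2,140 + 4,010+354 + 687 = 29,491 kg.
Stage 1: m₀ = 29,491 kg, m_f = 29,491 − 22,300 = 7,191 kg; Δv = 290×9.81×ln(4.101) = 2844.9×1.4113 ≈ 4015 m/s.
Stage 2: m₀ = 5,051 kg, m_f = 5,051 − 4,010 = 1,041 kg; Δv = 282×9.81×ln(4.852) = 2766.4×1.5794 ≈ 4369 m/s.
Total Δv = 4015 + 4369 = 8384 m/s.

Δv ≈ 8.38 km/s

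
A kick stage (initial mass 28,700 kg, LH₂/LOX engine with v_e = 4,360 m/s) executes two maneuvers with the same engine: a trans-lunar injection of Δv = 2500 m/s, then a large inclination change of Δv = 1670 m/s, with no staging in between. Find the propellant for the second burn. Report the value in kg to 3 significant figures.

After the first burn: m = 28700 × exp(−2500/4360.0) = 28700 × 0.56361 = 16,175.6 kg.
After the second burn: m = 16,175.6 × exp(−1670/4360.0) = 16,175.6 × 0.68179 = 11,028.4 kg.
Second-burn propellant = 16,175.6 − 11,028.4 = 5,147.2 kg.

propellant for the second burn ≈ 5150 kg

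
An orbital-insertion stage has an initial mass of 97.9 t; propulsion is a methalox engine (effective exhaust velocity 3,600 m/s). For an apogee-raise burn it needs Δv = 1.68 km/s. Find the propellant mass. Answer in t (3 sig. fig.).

Rocket equation: m₀/m_f = exp(Δv / v_e) = exp(1680 / 3600.0) = exp(0.4667) = 1.5947.
m_f = 97.9 / 1.5947 = 61.3909 t, so propellant = m₀ − m_f = 97.9 − 61.3909 = 36.5091 t.

propellant mass ≈ 36.5 t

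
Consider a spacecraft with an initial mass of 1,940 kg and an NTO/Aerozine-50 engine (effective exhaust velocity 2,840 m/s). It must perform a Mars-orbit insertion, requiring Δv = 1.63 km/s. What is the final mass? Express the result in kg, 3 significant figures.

Using Δv = v_e ln(m₀/m_f): m₀/m_f = exp(Δv / v_e) = exp(1630 / 2840.0) = exp(0.5739) = 1.7753.
m_f = m₀ / 1.7753 = 1,940 / 1.7753 = 1,092.77 kg.

final mass ≈ 1090 kg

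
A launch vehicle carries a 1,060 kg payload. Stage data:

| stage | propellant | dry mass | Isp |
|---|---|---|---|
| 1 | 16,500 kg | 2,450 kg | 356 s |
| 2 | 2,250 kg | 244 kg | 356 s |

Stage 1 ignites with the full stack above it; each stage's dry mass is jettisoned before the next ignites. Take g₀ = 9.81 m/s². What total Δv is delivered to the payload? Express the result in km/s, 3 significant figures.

Ignition mass of stage 1 = 16,500+2,450 + 2,250+244 + 1,060 = 22,504 kg.
Stage 1: m₀ = 22,504 kg, m_f = 22,504 − 16,500 = 6,004 kg; Δv = 356×9.81×ln(3.748) = 3492.4×1.3213 ≈ 4614 m/s.
Stage 2: m₀ = 3,554 kg, m_f = 3,554 − 2,250 = 1,304 kg; Δv = 356×9.81×ln(2.725) = 3492.4×1.0026 ≈ 3502 m/s.
Total Δv = 4614 + 3502 = 8116 m/s.

Δv ≈ 8.12 km/s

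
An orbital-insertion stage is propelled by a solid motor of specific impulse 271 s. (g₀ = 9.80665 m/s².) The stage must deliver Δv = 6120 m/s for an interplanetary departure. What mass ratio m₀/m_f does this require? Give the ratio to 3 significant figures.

v_e = Isp · g₀ = 271 × 9.80665 = 2657.6 m/s.
Rocket equation: m₀/m_f = exp(Δv / v_e) = exp(6120 / 2657.6) = exp(2.3028) = 10.0024.

mass ratio ≈ 10.0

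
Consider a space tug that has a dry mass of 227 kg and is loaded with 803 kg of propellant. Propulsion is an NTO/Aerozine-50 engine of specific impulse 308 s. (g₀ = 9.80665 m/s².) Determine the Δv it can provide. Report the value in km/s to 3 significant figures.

v_e = Isp · g₀ = 308 × 9.80665 = 3020.4 m/s.
m₀ = m_dry + m_prop = 227 + 803 = 1,030 kg.
Rocket equation: Δv = v_e · ln(m₀/m_f) = 3020.4 × ln(4.537) = 3020.4 × 1.5124 ≈ 4568.0 m/s.

Δv ≈ 4.57 km/s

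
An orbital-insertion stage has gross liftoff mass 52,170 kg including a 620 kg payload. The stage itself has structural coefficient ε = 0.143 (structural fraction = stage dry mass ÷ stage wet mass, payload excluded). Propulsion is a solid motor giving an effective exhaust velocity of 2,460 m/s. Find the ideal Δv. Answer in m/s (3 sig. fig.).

Stage wet mass = m₀ − payload = 52,170 − 620 = 51,550 kg.
Stage dry mass = ε × stage wet mass = 0.143 × 51,550 = 7,371.65 kg.
Burnout mass m_f = stage dry + payload = 7,371.65 + 620 = 7,991.65 kg.
Δv = v_e · ln(52,170/7,991.65) = 2460.0 × ln(6.528) = 2460.0 × 1.8761 ≈ 4615 m/s.

Δv ≈ 4620 m/s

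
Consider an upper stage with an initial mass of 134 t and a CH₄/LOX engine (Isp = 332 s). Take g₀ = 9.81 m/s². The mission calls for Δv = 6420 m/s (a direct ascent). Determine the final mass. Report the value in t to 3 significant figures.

final mass ≈ 18.7 t

v_e = Isp · g₀ = 332 × 9.81 = 3256.9 m/s.
m₀/m_f = exp(Δv / v_e) = exp(6420 / 3256.9) = exp(1.9712) = 7.1792.
m_f = m₀ / 7.1792 = 134 / 7.1792 = 18.665 t.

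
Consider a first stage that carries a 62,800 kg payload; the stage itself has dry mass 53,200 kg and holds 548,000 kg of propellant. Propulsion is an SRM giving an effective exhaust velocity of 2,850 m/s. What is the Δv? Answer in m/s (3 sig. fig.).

m₀ = payload + dry + propellant = 62,800 + 53,200 + 548,000 = 664,000 kg.
m_f = payload + dry = 62,800 + 53,200 = 116,000 kg.
Δv = v_e · ln(m₀/m_f) = 2850.0 × ln(5.724) = 2850.0 × 1.7447 ≈ 4972.4 m/s.

Δv ≈ 4970 m/s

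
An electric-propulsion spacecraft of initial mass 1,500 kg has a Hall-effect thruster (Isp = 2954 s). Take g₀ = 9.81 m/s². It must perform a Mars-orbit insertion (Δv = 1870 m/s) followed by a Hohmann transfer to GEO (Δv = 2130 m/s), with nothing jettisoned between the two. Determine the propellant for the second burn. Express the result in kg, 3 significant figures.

propellant for the second burn ≈ 99.7 kg

v_e = Isp · g₀ = 2954 × 9.81 = 28978.7 m/s.
After the first burn: m = 1500 × exp(−1870/28978.7) = 1500 × 0.93751 = 1,406.27 kg.
After the second burn: m = 1,406.27 × exp(−2130/28978.7) = 1,406.27 × 0.92913 = 1,306.61 kg.
Second-burn propellant = 1,406.27 − 1,306.61 = 99.66 kg.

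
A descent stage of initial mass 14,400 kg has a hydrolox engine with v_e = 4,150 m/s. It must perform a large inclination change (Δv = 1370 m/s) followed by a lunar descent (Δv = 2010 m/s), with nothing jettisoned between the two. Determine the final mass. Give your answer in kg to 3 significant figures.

After the first burn: m = 14400 × exp(−1370/4150.0) = 14400 × 0.71884 = 10,351.3 kg.
After the second burn: m = 10,351.3 × exp(−2010/4150.0) = 10,351.3 × 0.61611 = 6,377.54 kg.

final mass ≈ 6380 kg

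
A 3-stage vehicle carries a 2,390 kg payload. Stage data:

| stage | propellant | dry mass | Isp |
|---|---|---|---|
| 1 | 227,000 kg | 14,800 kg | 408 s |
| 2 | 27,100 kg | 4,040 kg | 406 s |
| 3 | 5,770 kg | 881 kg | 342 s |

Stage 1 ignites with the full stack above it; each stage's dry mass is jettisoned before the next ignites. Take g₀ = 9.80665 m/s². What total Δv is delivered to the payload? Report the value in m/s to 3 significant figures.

Δv ≈ 14400 m/s

Ignition mass of stage 1 = 227,000+14,800 + 27,100+4,040 + 5,770+881 + 2,390 = 281,981 kg.
Stage 1: m₀ = 281,981 kg, m_f = 281,981 − 227,000 = 54,981 kg; Δv = 408×9.80665×ln(5.129) = 4001.1×1.6349 ≈ 6541 m/s.
Stage 2: m₀ = 40,181 kg, m_f = 40,181 − 27,100 = 13,081 kg; Δv = 406×9.80665×ln(3.072) = 3981.5×1.1222 ≈ 4468 m/s.
Stage 3: m₀ = 9,041 kg, m_f = 9,041 − 5,770 = 3,271 kg; Δv = 342×9.80665×ln(2.764) = 3353.9×1.0167 ≈ 3410 m/s.
Total Δv = 6541 + 4468 + 3410 = 14419 m/s.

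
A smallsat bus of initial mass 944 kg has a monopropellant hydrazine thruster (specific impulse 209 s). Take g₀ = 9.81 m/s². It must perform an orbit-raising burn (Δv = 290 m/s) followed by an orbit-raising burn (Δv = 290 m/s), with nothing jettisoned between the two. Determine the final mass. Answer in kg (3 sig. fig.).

v_e = Isp · g₀ = 209 × 9.81 = 2050.3 m/s.
After the first burn: m = 944 × exp(−290/2050.3) = 944 × 0.86810 = 819.486 kg.
After the second burn: m = 819.486 × exp(−290/2050.3) = 819.486 × 0.86810 = 711.396 kg.

final mass ≈ 711 kg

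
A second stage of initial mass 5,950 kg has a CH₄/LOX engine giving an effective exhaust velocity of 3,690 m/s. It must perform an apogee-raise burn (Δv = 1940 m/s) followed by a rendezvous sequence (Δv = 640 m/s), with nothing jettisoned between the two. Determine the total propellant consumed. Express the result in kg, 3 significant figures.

total propellant consumed ≈ 2990 kg

After the first burn: m = 5950 × exp(−1940/3690.0) = 5950 × 0.59111 = 3,517.1 kg.
After the second burn: m = 3,517.1 × exp(−640/3690.0) = 3,517.1 × 0.84077 = 2,957.07 kg.
Total propellant = m₀ − m_final = 5950 − 2,957.07 = 2,992.93 kg.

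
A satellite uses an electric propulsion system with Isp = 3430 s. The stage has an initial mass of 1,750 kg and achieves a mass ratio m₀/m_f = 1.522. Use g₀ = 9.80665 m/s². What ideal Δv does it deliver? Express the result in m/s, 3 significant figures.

Δv ≈ 14100 m/s

v_e = Isp · g₀ = 3430 × 9.80665 = 33636.8 m/s.
From the ideal rocket equation, Δv = v_e · ln(1.522) = 33636.8 × 0.4200 ≈ 14128.3 m/s.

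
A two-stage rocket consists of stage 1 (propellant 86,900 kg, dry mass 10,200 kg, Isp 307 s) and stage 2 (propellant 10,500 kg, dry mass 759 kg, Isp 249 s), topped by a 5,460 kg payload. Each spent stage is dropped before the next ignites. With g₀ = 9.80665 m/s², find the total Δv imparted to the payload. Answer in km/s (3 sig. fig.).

Δv ≈ 6.76 km/s

Ignition mass of stage 1 = 86,900+10,200 + 10,500+759 + 5,460 = 113,819 kg.
Stage 1: m₀ = 113,819 kg, m_f = 113,819 − 86,900 = 26,919 kg; Δv = 307×9.80665×ln(4.228) = 3010.6×1.4418 ≈ 4341 m/s.
Stage 2: m₀ = 16,719 kg, m_f = 16,719 − 10,500 = 6,219 kg; Δv = 249×9.80665×ln(2.688) = 2441.9×0.9889 ≈ 2415 m/s.
Total Δv = 4341 + 2415 = 6756 m/s.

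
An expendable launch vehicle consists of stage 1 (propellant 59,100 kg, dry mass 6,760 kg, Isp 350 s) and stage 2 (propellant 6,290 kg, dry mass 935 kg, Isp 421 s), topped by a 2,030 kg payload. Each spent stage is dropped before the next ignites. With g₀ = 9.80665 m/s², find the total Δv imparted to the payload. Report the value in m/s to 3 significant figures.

Δv ≈ 10000 m/s

Ignition mass of stage 1 = 59,100+6,760 + 6,290+935 + 2,030 = 75,115 kg.
Stage 1: m₀ = 75,115 kg, m_f = 75,115 − 59,100 = 16,015 kg; Δv = 350×9.80665×ln(4.69) = 3432.3×1.5455 ≈ 5305 m/s.
Stage 2: m₀ = 9,255 kg, m_f = 9,255 − 6,290 = 2,965 kg; Δv = 421×9.80665×ln(3.121) = 4128.6×1.1383 ≈ 4700 m/s.
Total Δv = 5305 + 4700 = 10005 m/s.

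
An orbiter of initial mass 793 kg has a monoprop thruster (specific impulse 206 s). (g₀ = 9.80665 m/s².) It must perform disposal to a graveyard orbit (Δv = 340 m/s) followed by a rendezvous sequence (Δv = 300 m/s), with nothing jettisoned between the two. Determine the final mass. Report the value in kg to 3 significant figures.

v_e = Isp · g₀ = 206 × 9.80665 = 2020.2 m/s.
After the first burn: m = 793 × exp(−340/2020.2) = 793 × 0.84510 = 670.164 kg.
After the second burn: m = 670.164 × exp(−300/2020.2) = 670.164 × 0.86200 = 577.681 kg.

final mass ≈ 578 kg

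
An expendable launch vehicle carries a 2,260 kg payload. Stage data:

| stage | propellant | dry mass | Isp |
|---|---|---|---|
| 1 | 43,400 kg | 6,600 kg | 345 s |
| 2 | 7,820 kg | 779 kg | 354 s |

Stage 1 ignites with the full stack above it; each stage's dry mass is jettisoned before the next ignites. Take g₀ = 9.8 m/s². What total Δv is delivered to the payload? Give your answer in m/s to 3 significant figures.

Δv ≈ 8640 m/s

Ignition mass of stage 1 = 43,400+6,600 + 7,820+779 + 2,260 = 60,859 kg.
Stage 1: m₀ = 60,859 kg, m_f = 60,859 − 43,400 = 17,459 kg; Δv = 345×9.8×ln(3.486) = 3381.0×1.2487 ≈ 4222 m/s.
Stage 2: m₀ = 10,859 kg, m_f = 10,859 − 7,820 = 3,039 kg; Δv = 354×9.8×ln(3.573) = 3469.2×1.2735 ≈ 4418 m/s.
Total Δv = 4222 + 4418 = 8640 m/s.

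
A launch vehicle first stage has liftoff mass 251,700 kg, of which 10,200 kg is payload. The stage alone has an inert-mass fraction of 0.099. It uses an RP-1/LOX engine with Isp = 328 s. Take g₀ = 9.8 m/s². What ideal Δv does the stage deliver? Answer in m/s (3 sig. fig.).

Δv ≈ 6420 m/s

Stage wet mass = m₀ − payload = 251,700 − 10,200 = 241,500 kg.
Stage dry mass = ε × stage wet mass = 0.099 × 241,500 = 23,908.5 kg.
Burnout mass m_f = stage dry + payload = 23,908.5 + 10,200 = 34,108.5 kg.
v_e = Isp · g₀ = 328 × 9.8 = 3214.4 m/s.
Rocket equation: Δv = v_e · ln(251,700/34,108.5) = 3214.4 × ln(7.379) = 3214.4 × 1.9987 ≈ 6425 m/s.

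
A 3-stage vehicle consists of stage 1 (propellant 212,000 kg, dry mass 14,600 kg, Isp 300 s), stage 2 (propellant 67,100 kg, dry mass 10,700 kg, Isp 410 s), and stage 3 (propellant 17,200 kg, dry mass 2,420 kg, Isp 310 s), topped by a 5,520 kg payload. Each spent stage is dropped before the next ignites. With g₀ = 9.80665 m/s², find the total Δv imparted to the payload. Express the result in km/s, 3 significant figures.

Δv ≈ 10.8 km/s

Ignition mass of stage 1 = 212,000+14,600 + 67,100+10,700 + 17,200+2,420 + 5,520 = 329,540 kg.
Stage 1: m₀ = 329,540 kg, m_f = 329,540 − 212,000 = 117,540 kg; Δv = 300×9.80665×ln(2.804) = 2942.0×1.0309 ≈ 3033 m/s.
Stage 2: m₀ = 102,940 kg, m_f = 102,940 − 67,100 = 35,840 kg; Δv = 410×9.80665×ln(2.872) = 4020.7×1.0551 ≈ 4242 m/s.
Stage 3: m₀ = 25,140 kg, m_f = 25,140 − 17,200 = 7,940 kg; Δv = 310×9.80665×ln(3.166) = 3040.1×1.1525 ≈ 3504 m/s.
Total Δv = 3033 + 4242 + 3504 = 10779 m/s.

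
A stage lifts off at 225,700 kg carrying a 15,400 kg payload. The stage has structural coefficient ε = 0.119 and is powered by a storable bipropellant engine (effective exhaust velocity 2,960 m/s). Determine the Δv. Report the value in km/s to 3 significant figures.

Δv ≈ 5.09 km/s

Stage wet mass = m₀ − payload = 225,700 − 15,400 = 210,300 kg.
Stage dry mass = ε × stage wet mass = 0.119 × 210,300 = 25,025.7 kg.
Burnout mass m_f = stage dry + payload = 25,025.7 + 15,400 = 40,425.7 kg.
By the Tsiolkovsky rocket equation, Δv = v_e · ln(225,700/40,425.7) = 2960.0 × ln(5.583) = 2960.0 × 1.7197 ≈ 5090 m/s.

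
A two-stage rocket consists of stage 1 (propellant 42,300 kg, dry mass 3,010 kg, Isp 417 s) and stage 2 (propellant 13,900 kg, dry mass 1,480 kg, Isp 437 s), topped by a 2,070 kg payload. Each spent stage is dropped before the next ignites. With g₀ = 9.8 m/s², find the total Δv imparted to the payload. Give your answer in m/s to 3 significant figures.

Δv ≈ 11400 m/s

Ignition mass of stage 1 = 42,300+3,010 + 13,900+1,480 + 2,070 = 62,760 kg.
Stage 1: m₀ = 62,760 kg, m_f = 62,760 − 42,300 = 20,460 kg; Δv = 417×9.8×ln(3.067) = 4086.6×1.1208 ≈ 4580 m/s.
Stage 2: m₀ = 17,450 kg, m_f = 17,450 − 13,900 = 3,550 kg; Δv = 437×9.8×ln(4.915) = 4282.6×1.5924 ≈ 6820 m/s.
Total Δv = 4580 + 6820 = 11400 m/s.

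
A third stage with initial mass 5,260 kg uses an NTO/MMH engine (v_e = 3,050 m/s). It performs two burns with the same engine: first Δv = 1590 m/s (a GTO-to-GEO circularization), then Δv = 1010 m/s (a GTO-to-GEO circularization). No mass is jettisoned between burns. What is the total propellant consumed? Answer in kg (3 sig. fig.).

total propellant consumed ≈ 3020 kg

After the first burn: m = 5260 × exp(−1590/3050.0) = 5260 × 0.59374 = 3,123.07 kg.
After the second burn: m = 3,123.07 × exp(−1010/3050.0) = 3,123.07 × 0.71810 = 2,242.68 kg.
Total propellant = m₀ − m_final = 5260 − 2,242.68 = 3,017.32 kg.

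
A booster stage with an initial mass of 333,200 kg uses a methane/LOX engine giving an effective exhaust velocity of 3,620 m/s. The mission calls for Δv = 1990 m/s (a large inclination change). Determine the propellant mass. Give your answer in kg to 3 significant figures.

propellant mass ≈ 141000 kg

m₀/m_f = exp(Δv / v_e) = exp(1990 / 3620.0) = exp(0.5497) = 1.7328.
m_f = 333,200 / 1.7328 = 192,290 kg, so propellant = m₀ − m_f = 333,200 − 192,290 = 140,910 kg.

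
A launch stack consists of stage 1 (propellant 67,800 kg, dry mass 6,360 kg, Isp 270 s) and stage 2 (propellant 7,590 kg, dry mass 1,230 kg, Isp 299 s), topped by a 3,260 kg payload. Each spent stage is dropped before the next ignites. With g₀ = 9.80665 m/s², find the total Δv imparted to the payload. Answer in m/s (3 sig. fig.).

Ignition mass of stage 1 = 67,800+6,360 + 7,590+1,230 + 3,260 = 86,240 kg.
Stage 1: m₀ = 86,240 kg, m_f = 86,240 − 67,800 = 18,440 kg; Δv = 270×9.80665×ln(4.677) = 2647.8×1.5426 ≈ 4085 m/s.
Stage 2: m₀ = 12,080 kg, m_f = 12,080 − 7,590 = 4,490 kg; Δv = 299×9.80665×ln(2.69) = 2932.2×0.9897 ≈ 2902 m/s.
Total Δv = 4085 + 2902 = 6987 m/s.

Δv ≈ 6990 m/s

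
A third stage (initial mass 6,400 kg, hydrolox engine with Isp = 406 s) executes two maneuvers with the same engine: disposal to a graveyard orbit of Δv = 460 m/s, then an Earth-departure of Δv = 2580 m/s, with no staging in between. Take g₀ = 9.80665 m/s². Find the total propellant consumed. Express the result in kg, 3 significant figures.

v_e = Isp · g₀ = 406 × 9.80665 = 3981.5 m/s.
After the first burn: m = 6400 × exp(−460/3981.5) = 6400 × 0.89089 = 5,701.7 kg.
After the second burn: m = 5,701.7 × exp(−2580/3981.5) = 5,701.7 × 0.52309 = 2,982.5 kg.
Total propellant = m₀ − m_final = 6400 − 2,982.5 = 3,417.5 kg.

total propellant consumed ≈ 3420 kg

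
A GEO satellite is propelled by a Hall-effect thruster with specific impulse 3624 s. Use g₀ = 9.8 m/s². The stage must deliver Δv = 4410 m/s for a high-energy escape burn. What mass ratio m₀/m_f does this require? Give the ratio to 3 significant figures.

v_e = Isp · g₀ = 3624 × 9.8 = 35515.2 m/s.
m₀/m_f = exp(Δv / v_e) = exp(4410 / 35515.2) = exp(0.1242) = 1.1322.

mass ratio ≈ 1.13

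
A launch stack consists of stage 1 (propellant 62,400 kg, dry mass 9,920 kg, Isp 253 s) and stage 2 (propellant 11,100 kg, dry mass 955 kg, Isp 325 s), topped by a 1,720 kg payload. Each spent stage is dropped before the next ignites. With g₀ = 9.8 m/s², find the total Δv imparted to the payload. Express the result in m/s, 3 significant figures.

Ignition mass of stage 1 = 62,400+9,920 + 11,100+955 + 1,720 = 86,095 kg.
Stage 1: m₀ = 86,095 kg, m_f = 86,095 − 62,400 = 23,695 kg; Δv = 253×9.8×ln(3.633) = 2479.4×1.2902 ≈ 3199 m/s.
Stage 2: m₀ = 13,775 kg, m_f = 13,775 − 11,100 = 2,675 kg; Δv = 325×9.8×ln(5.15) = 3185.0×1.6389 ≈ 5220 m/s.
Total Δv = 3199 + 5220 = 8419 m/s.

Δv ≈ 8420 m/s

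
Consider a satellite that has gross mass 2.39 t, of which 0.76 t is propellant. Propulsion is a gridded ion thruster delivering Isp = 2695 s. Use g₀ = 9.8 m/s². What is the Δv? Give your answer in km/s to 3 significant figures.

Δv ≈ 10.1 km/s

v_e = Isp · g₀ = 2695 × 9.8 = 26411.0 m/s.
m_f = m₀ − m_prop = 2.39 − 0.76 = 1.63 t.
By the Tsiolkovsky rocket equation, Δv = v_e · ln(m₀/m_f) = 26411.0 × ln(1.466) = 26411.0 × 0.3827 ≈ 10107.8 m/s.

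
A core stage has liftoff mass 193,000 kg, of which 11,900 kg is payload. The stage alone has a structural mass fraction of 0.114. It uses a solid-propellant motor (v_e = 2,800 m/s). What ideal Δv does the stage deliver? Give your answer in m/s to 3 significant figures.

Stage wet mass = m₀ − payload = 193,000 − 11,900 = 181,100 kg.
Stage dry mass = ε × stage wet mass = 0.114 × 181,100 = 20,645.4 kg.
Burnout mass m_f = stage dry + payload = 20,645.4 + 11,900 = 32,545.4 kg.
Using Δv = v_e ln(m₀/m_f): Δv = v_e · ln(193,000/32,545.4) = 2800.0 × ln(5.93) = 2800.0 × 1.7801 ≈ 4984 m/s.

Δv ≈ 4980 m/s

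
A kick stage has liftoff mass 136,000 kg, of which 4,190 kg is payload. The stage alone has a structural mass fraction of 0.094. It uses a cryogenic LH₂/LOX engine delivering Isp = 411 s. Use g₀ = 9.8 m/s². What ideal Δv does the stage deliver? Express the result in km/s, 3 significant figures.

Stage wet mass = m₀ − payload = 136,000 − 4,190 = 131,810 kg.
Stage dry mass = ε × stage wet mass = 0.094 × 131,810 = 12,390.1 kg.
Burnout mass m_f = stage dry + payload = 12,390.1 + 4,190 = 16,580.1 kg.
v_e = Isp · g₀ = 411 × 9.8 = 4027.8 m/s.
Δv = v_e · ln(136,000/16,580.1) = 4027.8 × ln(8.203) = 4027.8 × 2.1045 ≈ 8476 m/s.

Δv ≈ 8.48 km/s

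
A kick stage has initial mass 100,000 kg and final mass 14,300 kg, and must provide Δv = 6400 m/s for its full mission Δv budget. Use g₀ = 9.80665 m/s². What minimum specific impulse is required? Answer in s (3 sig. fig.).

Isp ≈ 336 s

ln(m₀/m_f) = ln(100000/14300) = ln(6.993) = 1.9449.
v_e = Δv / ln(m₀/m_f) = 6400 / 1.9449 = 3290.6 m/s.
Isp = v_e / g₀ = 3290.6 / 9.80665 = 335.6 s.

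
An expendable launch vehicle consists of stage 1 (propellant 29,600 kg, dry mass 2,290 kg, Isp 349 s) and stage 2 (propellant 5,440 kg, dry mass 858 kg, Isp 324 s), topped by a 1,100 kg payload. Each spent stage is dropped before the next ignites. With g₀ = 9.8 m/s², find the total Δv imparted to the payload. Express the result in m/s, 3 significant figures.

Δv ≈ 9010 m/s

Ignition mass of stage 1 = 29,600+2,290 + 5,440+858 + 1,100 = 39,288 kg.
Stage 1: m₀ = 39,288 kg, m_f = 39,288 − 29,600 = 9,688 kg; Δv = 349×9.8×ln(4.055) = 3420.2×1.4000 ≈ 4788 m/s.
Stage 2: m₀ = 7,398 kg, m_f = 7,398 − 5,440 = 1,958 kg; Δv = 324×9.8×ln(3.778) = 3175.2×1.3293 ≈ 4221 m/s.
Total Δv = 4788 + 4221 = 9009 m/s.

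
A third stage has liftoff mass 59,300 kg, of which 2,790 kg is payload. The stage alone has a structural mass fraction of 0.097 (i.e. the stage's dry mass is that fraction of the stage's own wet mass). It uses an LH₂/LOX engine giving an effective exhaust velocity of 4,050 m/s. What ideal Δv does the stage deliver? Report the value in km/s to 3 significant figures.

Δv ≈ 7.98 km/s

Stage wet mass = m₀ − payload = 59,300 − 2,790 = 56,510 kg.
Stage dry mass = ε × stage wet mass = 0.097 × 56,510 = 5,481.47 kg.
Burnout mass m_f = stage dry + payload = 5,481.47 + 2,790 = 8,271.47 kg.
Using Δv = v_e ln(m₀/m_f): Δv = v_e · ln(59,300/8,271.47) = 4050.0 × ln(7.169) = 4050.0 × 1.9698 ≈ 7978 m/s.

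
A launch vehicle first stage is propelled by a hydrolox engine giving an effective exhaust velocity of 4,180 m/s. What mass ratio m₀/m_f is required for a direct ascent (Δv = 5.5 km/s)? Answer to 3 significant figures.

m₀/m_f = exp(Δv / v_e) = exp(5500 / 4180.0) = exp(1.3158) = 3.7277.

mass ratio ≈ 3.73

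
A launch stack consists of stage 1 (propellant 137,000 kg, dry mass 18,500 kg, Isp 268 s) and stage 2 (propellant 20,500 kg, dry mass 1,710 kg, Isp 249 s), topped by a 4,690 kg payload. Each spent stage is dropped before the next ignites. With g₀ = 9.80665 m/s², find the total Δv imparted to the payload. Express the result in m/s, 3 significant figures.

Δv ≈ 7160 m/s

Ignition mass of stage 1 = 137,000+18,500 + 20,500+1,710 + 4,690 = 182,400 kg.
Stage 1: m₀ = 182,400 kg, m_f = 182,400 − 137,000 = 45,400 kg; Δv = 268×9.80665×ln(4.018) = 2628.2×1.3907 ≈ 3655 m/s.
Stage 2: m₀ = 26,900 kg, m_f = 26,900 − 20,500 = 6,400 kg; Δv = 249×9.80665×ln(4.203) = 2441.9×1.4358 ≈ 3506 m/s.
Total Δv = 3655 + 3506 = 7161 m/s.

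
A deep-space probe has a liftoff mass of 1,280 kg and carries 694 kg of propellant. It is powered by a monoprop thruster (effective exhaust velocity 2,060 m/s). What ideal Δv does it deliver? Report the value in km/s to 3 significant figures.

Δv ≈ 1.61 km/s

m_f = m₀ − m_prop = 1,280 − 694 = 586 kg.
Δv = v_e · ln(m₀/m_f) = 2060.0 × ln(2.184) = 2060.0 × 0.7813 ≈ 1609.5 m/s.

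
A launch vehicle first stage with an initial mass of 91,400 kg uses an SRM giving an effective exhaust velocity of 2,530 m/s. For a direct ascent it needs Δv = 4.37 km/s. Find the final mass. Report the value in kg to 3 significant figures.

final mass ≈ 16200 kg

Rocket equation: m₀/m_f = exp(Δv / v_e) = exp(4370 / 2530.0) = exp(1.7273) = 5.6253.
m_f = m₀ / 5.6253 = 91,400 / 5.6253 = 16,248 kg.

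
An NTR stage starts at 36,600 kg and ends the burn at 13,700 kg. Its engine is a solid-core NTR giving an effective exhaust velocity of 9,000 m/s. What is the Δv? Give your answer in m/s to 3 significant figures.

Δv ≈ 8840 m/s

By the Tsiolkovsky rocket equation, Δv = v_e · ln(m₀/m_f) = 9000.0 × ln(2.672) = 9000.0 × 0.9827 ≈ 8843.9 m/s.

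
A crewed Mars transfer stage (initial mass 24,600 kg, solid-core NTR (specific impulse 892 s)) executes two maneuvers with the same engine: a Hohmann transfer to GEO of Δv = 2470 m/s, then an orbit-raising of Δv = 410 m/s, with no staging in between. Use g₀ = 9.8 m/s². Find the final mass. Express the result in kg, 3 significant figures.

final mass ≈ 17700 kg

v_e = Isp · g₀ = 892 × 9.8 = 8741.6 m/s.
After the first burn: m = 24600 × exp(−2470/8741.6) = 24600 × 0.75385 = 18,544.7 kg.
After the second burn: m = 18,544.7 × exp(−410/8741.6) = 18,544.7 × 0.95418 = 17,695 kg.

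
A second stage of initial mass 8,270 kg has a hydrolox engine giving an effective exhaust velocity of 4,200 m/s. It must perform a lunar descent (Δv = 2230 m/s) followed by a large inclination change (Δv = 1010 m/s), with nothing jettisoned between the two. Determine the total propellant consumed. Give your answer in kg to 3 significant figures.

total propellant consumed ≈ 4450 kg

After the first burn: m = 8270 × exp(−2230/4200.0) = 8270 × 0.58804 = 4,863.09 kg.
After the second burn: m = 4,863.09 × exp(−1010/4200.0) = 4,863.09 × 0.78625 = 3,823.6 kg.
Total propellant = m₀ − m_final = 8270 − 3,823.6 = 4,446.4 kg.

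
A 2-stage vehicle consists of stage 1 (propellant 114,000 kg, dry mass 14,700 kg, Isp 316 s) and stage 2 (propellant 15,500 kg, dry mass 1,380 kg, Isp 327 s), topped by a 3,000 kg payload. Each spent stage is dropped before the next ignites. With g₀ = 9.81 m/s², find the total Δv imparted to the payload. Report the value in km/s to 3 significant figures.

Ignition mass of stage 1 = 114,000+14,700 + 15,500+1,380 + 3,000 = 148,580 kg.
Stage 1: m₀ = 148,580 kg, m_f = 148,580 − 114,000 = 34,580 kg; Δv = 316×9.81×ln(4.297) = 3100.0×1.4578 ≈ 4519 m/s.
Stage 2: m₀ = 19,880 kg, m_f = 19,880 − 15,500 = 4,380 kg; Δv = 327×9.81×ln(4.539) = 3207.9×1.5127 ≈ 4852 m/s.
Total Δv = 4519 + 4852 = 9371 m/s.

Δv ≈ 9.37 km/s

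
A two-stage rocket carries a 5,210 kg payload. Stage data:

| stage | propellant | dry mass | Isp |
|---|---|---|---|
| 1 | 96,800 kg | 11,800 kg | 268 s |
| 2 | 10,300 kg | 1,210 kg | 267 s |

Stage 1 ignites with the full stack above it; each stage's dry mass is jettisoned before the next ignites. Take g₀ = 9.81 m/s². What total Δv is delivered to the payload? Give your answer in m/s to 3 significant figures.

Ignition mass of stage 1 = 96,800+11,800 + 10,300+1,210 + 5,210 = 125,320 kg.
Stage 1: m₀ = 125,320 kg, m_f = 125,320 − 96,800 = 28,520 kg; Δv = 268×9.81×ln(4.394) = 2629.1×1.4803 ≈ 3892 m/s.
Stage 2: m₀ = 16,720 kg, m_f = 16,720 − 10,300 = 6,420 kg; Δv = 267×9.81×ln(2.604) = 2619.3×0.9572 ≈ 2507 m/s.
Total Δv = 3892 + 2507 = 6399 m/s.

Δv ≈ 6400 m/s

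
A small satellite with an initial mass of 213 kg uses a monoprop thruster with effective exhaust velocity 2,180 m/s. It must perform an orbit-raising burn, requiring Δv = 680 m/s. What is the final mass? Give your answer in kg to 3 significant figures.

final mass ≈ 156 kg

m₀/m_f = exp(Δv / v_e) = exp(680 / 2180.0) = exp(0.3119) = 1.3661.
m_f = m₀ / 1.3661 = 213 / 1.3661 = 155.918 kg.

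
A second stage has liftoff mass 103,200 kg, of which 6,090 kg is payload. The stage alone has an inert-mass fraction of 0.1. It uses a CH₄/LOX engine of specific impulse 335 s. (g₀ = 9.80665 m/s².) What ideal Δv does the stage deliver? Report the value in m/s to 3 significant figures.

Δv ≈ 6170 m/s

Stage wet mass = m₀ − payload = 103,200 − 6,090 = 97,110 kg.
Stage dry mass = ε × stage wet mass = 0.1 × 97,110 = 9,711 kg.
Burnout mass m_f = stage dry + payload = 9,711 + 6,090 = 15,801 kg.
v_e = Isp · g₀ = 335 × 9.80665 = 3285.2 m/s.
Δv = v_e · ln(103,200/15,801) = 3285.2 × ln(6.531) = 3285.2 × 1.8766 ≈ 6165 m/s.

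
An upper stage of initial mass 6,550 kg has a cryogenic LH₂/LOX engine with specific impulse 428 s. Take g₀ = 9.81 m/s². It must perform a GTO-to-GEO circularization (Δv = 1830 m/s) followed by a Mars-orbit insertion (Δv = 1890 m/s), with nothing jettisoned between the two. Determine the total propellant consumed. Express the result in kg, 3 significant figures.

v_e = Isp · g₀ = 428 × 9.81 = 4198.7 m/s.
After the first burn: m = 6550 × exp(−1830/4198.7) = 6550 × 0.64671 = 4,235.95 kg.
After the second burn: m = 4,235.95 × exp(−1890/4198.7) = 4,235.95 × 0.63754 = 2,700.59 kg.
Total propellant = m₀ − m_final = 6550 − 2,700.59 = 3,849.41 kg.

total propellant consumed ≈ 3850 kg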